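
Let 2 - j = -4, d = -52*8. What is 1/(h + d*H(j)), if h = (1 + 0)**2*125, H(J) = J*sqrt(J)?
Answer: -125/37364471 - 2496*sqrt(6)/37364471 ≈ -0.00016697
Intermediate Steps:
d = -416
j = 6 (j = 2 - 1*(-4) = 2 + 4 = 6)
H(J) = J**(3/2)
h = 125 (h = 1**2*125 = 1*125 = 125)
1/(h + d*H(j)) = 1/(125 - 2496*sqrt(6))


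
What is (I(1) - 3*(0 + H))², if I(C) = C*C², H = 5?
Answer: 196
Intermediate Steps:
I(C) = C³
(I(1) - 3*(0 + H))² = (1³ - 3*(0 + 5))² = (1 - 3*5)² = (1 - 15)² = (-14)² = 196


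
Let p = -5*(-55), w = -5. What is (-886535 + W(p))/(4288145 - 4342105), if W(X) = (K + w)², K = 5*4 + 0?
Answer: 88631/5396 ≈ 16.425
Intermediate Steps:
p = 275
K = 20 (K = 20 + 0 = 20)
W(X) = 225 (W(X) = (20 - 5)² = 15² = 225)
(-886535 + W(p))/(4288145 - 4342105) = (-886535 + 225)/(4288145 - 4342105) = -886310/(-53960) = -886310*(-1/53960) = 88631/5396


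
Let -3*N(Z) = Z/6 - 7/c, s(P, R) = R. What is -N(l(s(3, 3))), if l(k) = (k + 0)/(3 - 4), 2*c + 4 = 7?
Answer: -31/18 ≈ -1.7222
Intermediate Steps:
c = 3/2 (c = -2 + (½)*7 = -2 + 7/2 = 3/2 ≈ 1.5000)
l(k) = -k (l(k) = k/(-1) = k*(-1) = -k)
N(Z) = 14/9 - Z/18 (N(Z) = -(Z/6 - 7/3/2)/3 = -(Z*(⅙) - 7*⅔)/3 = -(Z/6 - 14/3)/3 = -(-14/3 + Z/6)/3 = 14/9 - Z/18)
-N(l(s(3, 3))) = -(14/9 - (-1)*3/18) = -(14/9 - 1/18*(-3)) = -(14/9 + ⅙) = -1*31/18 = -31/18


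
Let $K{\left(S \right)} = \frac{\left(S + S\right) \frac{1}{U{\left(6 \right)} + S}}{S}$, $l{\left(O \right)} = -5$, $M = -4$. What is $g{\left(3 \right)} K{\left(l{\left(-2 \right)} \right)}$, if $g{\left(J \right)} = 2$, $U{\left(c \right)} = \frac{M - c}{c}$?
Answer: $- \frac{3}{5} \approx -0.6$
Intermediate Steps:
$U{\left(c \right)} = \frac{-4 - c}{c}$
$K{\left(S \right)} = \frac{2}{- \frac{5}{3} + S}$ ($K{\left(S \right)} = \frac{\left(S + S\right) \frac{1}{\frac{-4 - 6}{6} + S}}{S} = \frac{2 S \frac{1}{\frac{-4 - 6}{6} + S}}{S} = \frac{2 S \frac{1}{\frac{1}{6} \left(-10\right) + S}}{S} = \frac{2 S \frac{1}{- \frac{5}{3} + S}}{S} = \frac{2}{- \frac{5}{3} + S}$)
$g{\left(3 \right)} K{\left(l{\left(-2 \right)} \right)} = 2 \frac{6}{-5 + 3 \left(-5\right)} = 2 \frac{6}{-5 - 15} = 2 \frac{6}{-20} = 2 \cdot 6 \left(- \frac{1}{20}\right) = 2 \left(- \frac{3}{10}\right) = - \frac{3}{5}$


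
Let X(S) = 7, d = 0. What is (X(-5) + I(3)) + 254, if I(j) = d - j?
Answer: 258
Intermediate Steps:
I(j) = -j (I(j) = 0 - j = -j)
(X(-5) + I(3)) + 254 = (7 - 1*3) + 254 = (7 - 3) + 254 = 4 + 254 = 258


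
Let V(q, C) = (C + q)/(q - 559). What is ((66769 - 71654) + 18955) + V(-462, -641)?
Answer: 14366573/1021 ≈ 14071.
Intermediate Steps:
V(q, C) = (C + q)/(-559 + q)
((66769 - 71654) + 18955) + V(-462, -641) = ((66769 - 71654) + 18955) + (-641 - 462)/(-559 - 462) = (-4885 + 18955) - 1103/(-1021) = 14070 - 1/1021*(-1103) = 14070 + 1103/1021 = 14366573/1021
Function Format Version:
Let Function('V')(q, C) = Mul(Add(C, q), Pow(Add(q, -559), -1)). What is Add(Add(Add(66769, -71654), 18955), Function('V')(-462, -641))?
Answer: Rational(14366573, 1021) ≈ 14071.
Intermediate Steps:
Function('V')(q, C) = Mul(Pow(Add(-559, q), -1), Add(C, q)) (Function('V')(q, C) = Mul(Add(C, q), Pow(Add(-559, q), -1)) = Mul(Pow(Add(-559, q), -1), Add(C, q)))
Add(Add(Add(66769, -71654), 18955), Function('V')(-462, -641)) = Add(Add(Add(66769, -71654), 18955), Mul(Pow(Add(-559, -462), -1), Add(-641, -462))) = Add(Add(-4885, 18955), Mul(Pow(-1021, -1), -1103)) = Add(14070, Mul(Rational(-1, 1021), -1103)) = Add(14070, Rational(1103, 1021)) = Rational(14366573, 1021)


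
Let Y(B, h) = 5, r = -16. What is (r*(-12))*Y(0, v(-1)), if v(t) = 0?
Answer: 960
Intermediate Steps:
(r*(-12))*Y(0, v(-1)) = -16*(-12)*5 = 192*5 = 960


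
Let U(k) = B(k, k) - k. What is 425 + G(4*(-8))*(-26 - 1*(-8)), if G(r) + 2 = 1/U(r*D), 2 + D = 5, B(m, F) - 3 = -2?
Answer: 44699/97 ≈ 460.81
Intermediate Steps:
B(m, F) = 1 (B(m, F) = 3 - 2 = 1)
D = 3 (D = -2 + 5 = 3)
U(k) = 1 - k
G(r) = -2 + 1/(1 - 3*r) (G(r) = -2 + 1/(1 - r*3) = -2 + 1/(1 - 3*r))
425 + G(4*(-8))*(-26 - 1*(-8)) = 425 + ((1 - 24*(-8))/(-1 + 3*(4*(-8))))*(-26 - 1*(-8)) = 425 + ((1 - 6*(-32))/(-1 + 3*(-32)))*(-26 + 8) = 425 + ((1 + 192)/(-1 - 96))*(-18) = 425 + (193/(-97))*(-18) = 425 - 1/97*193*(-18) = 425 - 193/97*(-18) = 425 + 3474/97 = 44699/97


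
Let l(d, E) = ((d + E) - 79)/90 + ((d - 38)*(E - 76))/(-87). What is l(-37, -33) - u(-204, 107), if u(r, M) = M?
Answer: -528841/2610 ≈ -202.62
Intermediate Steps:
l(d, E) = -79/90 + E/90 + d/90 - (-76 + E)*(-38 + d)/87 (l(d, E) = ((E + d) - 79)*(1/90) + ((-38 + d)*(-76 + E))*(-1/87) = (-79 + E + d)*(1/90) + ((-76 + E)*(-38 + d))*(-1/87) = (-79/90 + E/90 + d/90) - (-76 + E)*(-38 + d)/87 = -79/90 + E/90 + d/90 - (-76 + E)*(-38 + d)/87)
l(-37, -33) - u(-204, 107) = (-88931/2610 + (1169/2610)*(-33) + (2309/2610)*(-37) - 1/87*(-33)*(-37)) - 1*107 = (-88931/2610 - 12859/870 - 85433/2610 - 407/29) - 107 = -249571/2610 - 107 = -528841/2610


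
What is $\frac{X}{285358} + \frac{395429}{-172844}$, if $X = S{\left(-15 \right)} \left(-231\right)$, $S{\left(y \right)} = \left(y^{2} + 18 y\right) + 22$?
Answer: $- \frac{55960254205}{24661209076} \approx -2.2692$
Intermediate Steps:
$S{\left(y \right)} = 22 + y^{2} + 18 y$
$X = 5313$ ($X = \left(22 + \left(-15\right)^{2} + 18 \left(-15\right)\right) \left(-231\right) = \left(22 + 225 - 270\right) \left(-231\right) = \left(-23\right) \left(-231\right) = 5313$)
$\frac{X}{285358} + \frac{395429}{-172844} = \frac{5313}{285358} + \frac{395429}{-172844} = 5313 \cdot \frac{1}{285358} + 395429 \left(- \frac{1}{172844}\right) = \frac{5313}{285358} - \frac{395429}{172844} = - \frac{55960254205}{24661209076}$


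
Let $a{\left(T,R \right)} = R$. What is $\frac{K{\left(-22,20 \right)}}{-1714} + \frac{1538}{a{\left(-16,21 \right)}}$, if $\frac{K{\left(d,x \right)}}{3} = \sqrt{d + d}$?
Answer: $\frac{1538}{21} - \frac{3 i \sqrt{11}}{857} \approx 73.238 - 0.01161 i$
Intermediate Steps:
$K{\left(d,x \right)} = 3 \sqrt{2} \sqrt{d}$ ($K{\left(d,x \right)} = 3 \sqrt{d + d} = 3 \sqrt{2 d} = 3 \sqrt{2} \sqrt{d}$)
$\frac{K{\left(-22,20 \right)}}{-1714} + \frac{1538}{a{\left(-16,21 \right)}} = \frac{3 \sqrt{2} \sqrt{-22}}{-1714} + \frac{1538}{21} = 3 \sqrt{2} i \sqrt{22} \left(- \frac{1}{1714}\right) + 1538 \cdot \frac{1}{21} = 6 i \sqrt{11} \left(- \frac{1}{1714}\right) + \frac{1538}{21} = - \frac{3 i \sqrt{11}}{857} + \frac{1538}{21} = \frac{1538}{21} - \frac{3 i \sqrt{11}}{857}$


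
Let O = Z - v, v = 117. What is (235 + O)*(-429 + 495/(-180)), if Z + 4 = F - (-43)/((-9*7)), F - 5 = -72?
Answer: -2519693/126 ≈ -19998.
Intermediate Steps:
F = -67 (F = 5 - 72 = -67)
Z = -4516/63 (Z = -4 + (-67 - (-43)/((-9*7))) = -4 + (-67 - (-43)/(-63)) = -4 + (-67 - (-43)*(-1)/63) = -4 + (-67 - 1*43/63) = -4 + (-67 - 43/63) = -4 - 4264/63 = -4516/63 ≈ -71.682)
O = -11887/63 (O = -4516/63 - 1*117 = -4516/63 - 117 = -11887/63 ≈ -188.68)
(235 + O)*(-429 + 495/(-180)) = (235 - 11887/63)*(-429 + 495/(-180)) = 2918*(-429 + 495*(-1/180))/63 = 2918*(-429 - 11/4)/63 = (2918/63)*(-1727/4) = -2519693/126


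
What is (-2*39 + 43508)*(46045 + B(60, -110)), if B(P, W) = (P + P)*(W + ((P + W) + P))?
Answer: 1478574350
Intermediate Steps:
B(P, W) = 2*P*(2*P + 2*W) (B(P, W) = (2*P)*(W + (W + 2*P)) = (2*P)*(2*P + 2*W) = 2*P*(2*P + 2*W))
(-2*39 + 43508)*(46045 + B(60, -110)) = (-2*39 + 43508)*(46045 + 4*60*(60 - 110)) = (-78 + 43508)*(46045 + 4*60*(-50)) = 43430*(46045 - 12000) = 43430*34045 = 1478574350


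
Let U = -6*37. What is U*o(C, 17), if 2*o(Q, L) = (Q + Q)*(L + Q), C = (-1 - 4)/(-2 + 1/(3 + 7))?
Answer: -4140300/361 ≈ -11469.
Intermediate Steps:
C = 50/19 (C = -5/(-2 + 1/10) = -5/(-19/10) = -5*(-10/19) = 50/19 ≈ 2.6316)
o(Q, L) = Q*(L + Q) (o(Q, L) = ((Q + Q)*(L + Q))/2 = ((2*Q)*(L + Q))/2 = (2*Q*(L + Q))/2 = Q*(L + Q))
U = -222
U*o(C, 17) = -11100*(17 + 50/19)/19 = -11100*373/(19*19) = -222*18650/361 = -4140300/361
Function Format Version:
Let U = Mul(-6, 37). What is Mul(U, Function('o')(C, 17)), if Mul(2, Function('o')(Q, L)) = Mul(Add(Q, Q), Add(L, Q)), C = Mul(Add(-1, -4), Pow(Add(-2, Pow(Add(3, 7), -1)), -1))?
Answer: Rational(-4140300, 361) ≈ -11469.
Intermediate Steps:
C = Rational(50, 19) (C = Mul(-5, Pow(Add(-2, Pow(10, -1)), -1)) = Mul(-5, Pow(Add(-2, Rational(1, 10)), -1)) = Mul(-5, Pow(Rational(-19, 10), -1)) = Mul(-5, Rational(-10, 19)) = Rational(50, 19) ≈ 2.6316)
Function('o')(Q, L) = Mul(Q, Add(L, Q)) (Function('o')(Q, L) = Mul(Rational(1, 2), Mul(Add(Q, Q), Add(L, Q))) = Mul(Rational(1, 2), Mul(Mul(2, Q), Add(L, Q))) = Mul(Rational(1, 2), Mul(2, Q, Add(L, Q))) = Mul(Q, Add(L, Q)))
U = -222
Mul(U, Function('o')(C, 17)) = Mul(-222, Mul(Rational(50, 19), Add(17, Rational(50, 19)))) = Mul(-222, Mul(Rational(50, 19), Rational(373, 19))) = Mul(-222, Rational(18650, 361)) = Rational(-4140300, 361)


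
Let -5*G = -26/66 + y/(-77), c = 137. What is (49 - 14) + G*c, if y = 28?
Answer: 1840/33 ≈ 55.758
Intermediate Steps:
G = 5/33 (G = -(-26/66 + 28/(-77))/5 = -(-26*1/66 + 28*(-1/77))/5 = -(-13/33 - 4/11)/5 = -1/5*(-25/33) = 5/33 ≈ 0.15152)
(49 - 14) + G*c = (49 - 14) + (5/33)*137 = 35 + 685/33 = 1840/33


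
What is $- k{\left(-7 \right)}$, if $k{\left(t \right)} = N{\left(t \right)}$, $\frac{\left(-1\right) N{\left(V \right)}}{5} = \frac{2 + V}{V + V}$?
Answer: $\frac{25}{14} \approx 1.7857$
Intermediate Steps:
$N{\left(V \right)} = - \frac{5 \left(2 + V\right)}{2 V}$ ($N{\left(V \right)} = - 5 \frac{2 + V}{V + V} = - 5 \frac{2 + V}{2 V} = - \frac{5 \left(2 + V\right)}{2 V}$)
$k{\left(t \right)} = - \frac{5}{2} - \frac{5}{t}$
$- k{\left(-7 \right)} = - (- \frac{5}{2} - \frac{5}{-7}) = - (- \frac{5}{2} - - \frac{5}{7}) = - (- \frac{5}{2} + \frac{5}{7}) = \left(-1\right) \left(- \frac{25}{14}\right) = \frac{25}{14}$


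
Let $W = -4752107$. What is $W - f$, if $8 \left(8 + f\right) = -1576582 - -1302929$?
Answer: $- \frac{37743139}{8} \approx -4.7179 \cdot 10^{6}$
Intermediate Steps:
$f = - \frac{273717}{8}$ ($f = -8 + \frac{-1576582 - -1302929}{8} = -8 + \frac{-1576582 + 1302929}{8} = -8 + \frac{1}{8} \left(-273653\right) = -8 - \frac{273653}{8} = - \frac{273717}{8} \approx -34215.0$)
$W - f = -4752107 - - \frac{273717}{8} = -4752107 + \frac{273717}{8} = - \frac{37743139}{8}$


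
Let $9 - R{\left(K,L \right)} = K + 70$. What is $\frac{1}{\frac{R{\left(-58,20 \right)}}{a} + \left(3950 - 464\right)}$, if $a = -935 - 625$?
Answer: $\frac{520}{1812721} \approx 0.00028686$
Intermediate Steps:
$R{\left(K,L \right)} = -61 - K$ ($R{\left(K,L \right)} = 9 - \left(K + 70\right) = 9 - \left(70 + K\right) = -61 - K$)
$a = -1560$
$\frac{1}{\frac{R{\left(-58,20 \right)}}{a} + \left(3950 - 464\right)} = \frac{1}{\frac{-61 - -58}{-1560} + \left(3950 - 464\right)} = \frac{1}{\left(-61 + 58\right) \left(- \frac{1}{1560}\right) + 3486} = \frac{1}{\left(-3\right) \left(- \frac{1}{1560}\right) + 3486} = \frac{1}{\frac{1}{520} + 3486} = \frac{1}{\frac{1812721}{520}} = \frac{520}{1812721}$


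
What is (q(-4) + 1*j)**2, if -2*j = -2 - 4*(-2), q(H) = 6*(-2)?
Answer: 225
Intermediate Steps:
q(H) = -12
j = -3 (j = -(-2 - 4*(-2))/2 = -(-2 + 8)/2 = -1/2*6 = -3)
(q(-4) + 1*j)**2 = (-12 + 1*(-3))**2 = (-12 - 3)**2 = (-15)**2 = 225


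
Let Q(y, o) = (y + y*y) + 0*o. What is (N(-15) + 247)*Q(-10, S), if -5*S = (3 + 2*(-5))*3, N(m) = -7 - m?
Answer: 22950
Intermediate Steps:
S = 21/5 (S = -(3 + 2*(-5))*3/5 = -(3 - 10)*3/5 = -(-7)*3/5 = -1/5*(-21) = 21/5 ≈ 4.2000)
Q(y, o) = y + y**2 (Q(y, o) = (y + y**2) + 0 = y + y**2)
(N(-15) + 247)*Q(-10, S) = ((-7 - 1*(-15)) + 247)*(-10*(1 - 10)) = ((-7 + 15) + 247)*(-10*(-9)) = (8 + 247)*90 = 255*90 = 22950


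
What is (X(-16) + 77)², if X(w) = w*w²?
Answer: 16152361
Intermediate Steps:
X(w) = w³
(X(-16) + 77)² = ((-16)³ + 77)² = (-4096 + 77)² = (-4019)² = 16152361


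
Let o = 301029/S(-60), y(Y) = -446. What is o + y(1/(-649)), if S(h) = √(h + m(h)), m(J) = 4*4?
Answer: -446 - 301029*I*√11/22 ≈ -446.0 - 45382.0*I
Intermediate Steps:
m(J) = 16
S(h) = √(16 + h) (S(h) = √(h + 16) = √(16 + h))
o = -301029*I*√11/22 (o = 301029/(√(16 - 60)) = 301029/(√(-44)) = 301029/((2*I*√11)) = 301029*(-I*√11/22) = -301029*I*√11/22 ≈ -45382.0*I)
o + y(1/(-649)) = -301029*I*√11/22 - 446 = -446 - 301029*I*√11/22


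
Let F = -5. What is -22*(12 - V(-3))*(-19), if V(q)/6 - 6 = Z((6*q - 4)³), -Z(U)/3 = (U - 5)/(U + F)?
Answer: -2508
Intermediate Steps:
Z(U) = -3 (Z(U) = -3*(U - 5)/(U - 5) = -3*(-5 + U)/(-5 + U) = -3*1 = -3)
V(q) = 18 (V(q) = 36 + 6*(-3) = 36 - 18 = 18)
-22*(12 - V(-3))*(-19) = -22*(12 - 1*18)*(-19) = -22*(12 - 18)*(-19) = -22*(-6)*(-19) = 132*(-19) = -2508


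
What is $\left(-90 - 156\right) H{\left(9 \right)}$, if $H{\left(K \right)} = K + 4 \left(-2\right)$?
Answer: $-246$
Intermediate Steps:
$H{\left(K \right)} = -8 + K$ ($H{\left(K \right)} = K - 8 = -8 + K$)
$\left(-90 - 156\right) H{\left(9 \right)} = \left(-90 - 156\right) \left(-8 + 9\right) = \left(-246\right) 1 = -246$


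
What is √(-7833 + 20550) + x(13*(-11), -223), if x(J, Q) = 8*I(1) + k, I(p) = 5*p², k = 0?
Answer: 40 + 9*√157 ≈ 152.77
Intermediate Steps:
x(J, Q) = 40 (x(J, Q) = 8*(5*1²) + 0 = 8*(5*1) + 0 = 8*5 + 0 = 40 + 0 = 40)
√(-7833 + 20550) + x(13*(-11), -223) = √(-7833 + 20550) + 40 = √12717 + 40 = 9*√157 + 40 = 40 + 9*√157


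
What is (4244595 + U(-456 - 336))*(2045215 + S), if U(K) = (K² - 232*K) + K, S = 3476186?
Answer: 27909638510211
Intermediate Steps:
U(K) = K² - 231*K
(4244595 + U(-456 - 336))*(2045215 + S) = (4244595 + (-456 - 336)*(-231 + (-456 - 336)))*(2045215 + 3476186) = (4244595 - 792*(-231 - 792))*5521401 = (4244595 - 792*(-1023))*5521401 = (4244595 + 810216)*5521401 = 5054811*5521401 = 27909638510211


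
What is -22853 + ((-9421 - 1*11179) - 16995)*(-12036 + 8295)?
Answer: 140620042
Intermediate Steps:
-22853 + ((-9421 - 1*11179) - 16995)*(-12036 + 8295) = -22853 + ((-9421 - 11179) - 16995)*(-3741) = -22853 + (-20600 - 16995)*(-3741) = -22853 - 37595*(-3741) = -22853 + 140642895 = 140620042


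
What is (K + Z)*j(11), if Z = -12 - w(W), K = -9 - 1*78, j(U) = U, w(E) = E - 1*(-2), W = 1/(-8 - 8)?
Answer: -17765/16 ≈ -1110.3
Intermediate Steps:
W = -1/16 (W = 1/(-16) = -1/16 ≈ -0.062500)
w(E) = 2 + E (w(E) = E + 2 = 2 + E)
K = -87 (K = -9 - 78 = -87)
Z = -223/16 (Z = -12 - (2 - 1/16) = -12 - 1*31/16 = -12 - 31/16 = -223/16 ≈ -13.938)
(K + Z)*j(11) = (-87 - 223/16)*11 = -1615/16*11 = -17765/16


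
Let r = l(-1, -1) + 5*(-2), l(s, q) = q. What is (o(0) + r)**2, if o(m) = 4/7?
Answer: 5329/49 ≈ 108.76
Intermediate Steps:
r = -11 (r = -1 + 5*(-2) = -1 - 10 = -11)
o(m) = 4/7 (o(m) = 4*(1/7) = 4/7)
(o(0) + r)**2 = (4/7 - 11)**2 = (-73/7)**2 = 5329/49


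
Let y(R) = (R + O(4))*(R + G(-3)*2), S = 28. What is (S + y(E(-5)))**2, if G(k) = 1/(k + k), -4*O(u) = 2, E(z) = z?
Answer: 29584/9 ≈ 3287.1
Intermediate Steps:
O(u) = -1/2 (O(u) = -1/4*2 = -1/2)
G(k) = 1/(2*k)
y(R) = (-1/2 + R)*(-1/3 + R) (y(R) = (R - 1/2)*(R + ((1/2)/(-3))*2) = (-1/2 + R)*(R + ((1/2)*(-1/3))*2) = (-1/2 + R)*(R - 1/6*2) = (-1/2 + R)*(R - 1/3) = (-1/2 + R)*(-1/3 + R))
(S + y(E(-5)))**2 = (28 + (1/6 + (-5)**2 - 5/6*(-5)))**2 = (28 + (1/6 + 25 + 25/6))**2 = (28 + 88/3)**2 = (172/3)**2 = 29584/9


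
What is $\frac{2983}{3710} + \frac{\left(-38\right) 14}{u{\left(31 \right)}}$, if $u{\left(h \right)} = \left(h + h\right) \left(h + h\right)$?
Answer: $\frac{2373233}{3565310} \approx 0.66565$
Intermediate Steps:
$u{\left(h \right)} = 4 h^{2}$ ($u{\left(h \right)} = 2 h 2 h = 4 h^{2}$)
$\frac{2983}{3710} + \frac{\left(-38\right) 14}{u{\left(31 \right)}} = \frac{2983}{3710} + \frac{\left(-38\right) 14}{4 \cdot 31^{2}} = 2983 \cdot \frac{1}{3710} - \frac{532}{4 \cdot 961} = \frac{2983}{3710} - \frac{532}{3844} = \frac{2983}{3710} - \frac{133}{961} = \frac{2373233}{3565310}$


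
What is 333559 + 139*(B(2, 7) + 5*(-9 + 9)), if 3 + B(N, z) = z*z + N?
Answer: 340231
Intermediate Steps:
B(N, z) = -3 + N + z² (B(N, z) = -3 + (z*z + N) = -3 + (z² + N) = -3 + (N + z²) = -3 + N + z²)
333559 + 139*(B(2, 7) + 5*(-9 + 9)) = 333559 + 139*((-3 + 2 + 7²) + 5*(-9 + 9)) = 333559 + 139*((-3 + 2 + 49) + 5*0) = 333559 + 139*(48 + 0) = 333559 + 139*48 = 333559 + 6672 = 340231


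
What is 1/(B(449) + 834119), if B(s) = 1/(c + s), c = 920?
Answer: 1369/1141908912 ≈ 1.1989e-6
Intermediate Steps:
B(s) = 1/(920 + s)
1/(B(449) + 834119) = 1/(1/(920 + 449) + 834119) = 1/(1/1369 + 834119) = 1/(1141908912/1369) = 1369/1141908912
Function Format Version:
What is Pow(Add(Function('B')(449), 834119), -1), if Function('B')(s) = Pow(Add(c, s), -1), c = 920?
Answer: Rational(1369, 1141908912) ≈ 1.1989e-6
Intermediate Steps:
Function('B')(s) = Pow(Add(920, s), -1)
Pow(Add(Function('B')(449), 834119), -1) = Pow(Add(Pow(Add(920, 449), -1), 834119), -1) = Pow(Add(Pow(1369, -1), 834119), -1) = Pow(Add(Rational(1, 1369), 834119), -1) = Pow(Rational(1141908912, 1369), -1) = Rational(1369, 1141908912)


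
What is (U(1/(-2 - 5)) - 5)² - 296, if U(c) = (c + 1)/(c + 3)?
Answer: -27391/100 ≈ -273.91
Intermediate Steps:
U(c) = (1 + c)/(3 + c)
(U(1/(-2 - 5)) - 5)² - 296 = ((1 + 1/(-2 - 5))/(3 + 1/(-2 - 5)) - 5)² - 296 = ((1 + 1/(-7))/(3 + 1/(-7)) - 5)² - 296 = ((1 - ⅐)/(3 - ⅐) - 5)² - 296 = ((6/7)/(20/7) - 5)² - 296 = ((7/20)*(6/7) - 5)² - 296 = (3/10 - 5)² - 296 = (-47/10)² - 296 = 2209/100 - 296 = -27391/100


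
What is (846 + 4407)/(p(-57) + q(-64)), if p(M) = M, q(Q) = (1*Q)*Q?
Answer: 5253/4039 ≈ 1.3006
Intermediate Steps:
q(Q) = Q² (q(Q) = Q*Q = Q²)
(846 + 4407)/(p(-57) + q(-64)) = (846 + 4407)/(-57 + (-64)²) = 5253/(-57 + 4096) = 5253/4039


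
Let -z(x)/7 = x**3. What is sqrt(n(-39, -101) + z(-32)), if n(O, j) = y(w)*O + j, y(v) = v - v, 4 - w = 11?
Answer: 15*sqrt(1019) ≈ 478.83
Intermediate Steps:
w = -7 (w = 4 - 1*11 = 4 - 11 = -7)
y(v) = 0
z(x) = -7*x**3
n(O, j) = j (n(O, j) = 0*O + j = 0 + j = j)
sqrt(n(-39, -101) + z(-32)) = sqrt(-101 - 7*(-32)**3) = sqrt(-101 - 7*(-32768)) = sqrt(-101 + 229376) = sqrt(229275) = 15*sqrt(1019)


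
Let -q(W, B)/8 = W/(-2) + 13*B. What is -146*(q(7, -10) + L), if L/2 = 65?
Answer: -174908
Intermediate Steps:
q(W, B) = -104*B + 4*W (q(W, B) = -8*(W/(-2) + 13*B) = -8*(-W/2 + 13*B) = -8*(13*B - W/2) = -104*B + 4*W)
L = 130 (L = 2*65 = 130)
-146*(q(7, -10) + L) = -146*((-104*(-10) + 4*7) + 130) = -146*((1040 + 28) + 130) = -146*(1068 + 130) = -146*1198 = -174908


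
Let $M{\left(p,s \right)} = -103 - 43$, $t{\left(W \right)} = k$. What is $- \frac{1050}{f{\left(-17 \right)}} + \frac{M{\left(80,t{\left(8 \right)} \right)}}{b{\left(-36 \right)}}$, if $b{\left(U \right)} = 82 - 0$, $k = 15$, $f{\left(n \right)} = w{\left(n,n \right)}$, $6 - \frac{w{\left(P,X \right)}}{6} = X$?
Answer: $- \frac{8854}{943} \approx -9.3892$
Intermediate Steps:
$w{\left(P,X \right)} = 36 - 6 X$
$f{\left(n \right)} = 36 - 6 n$
$t{\left(W \right)} = 15$
$M{\left(p,s \right)} = -146$
$b{\left(U \right)} = 82$ ($b{\left(U \right)} = 82 + 0 = 82$)
$- \frac{1050}{f{\left(-17 \right)}} + \frac{M{\left(80,t{\left(8 \right)} \right)}}{b{\left(-36 \right)}} = - \frac{1050}{36 - -102} - \frac{146}{82} = - \frac{1050}{36 + 102} - \frac{73}{41} = - \frac{1050}{138} - \frac{73}{41} = \left(-1050\right) \frac{1}{138} - \frac{73}{41} = - \frac{175}{23} - \frac{73}{41} = - \frac{8854}{943}$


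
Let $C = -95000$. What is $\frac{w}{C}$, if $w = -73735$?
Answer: $\frac{14747}{19000} \approx 0.77616$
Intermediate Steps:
$\frac{w}{C} = - \frac{73735}{-95000} = \left(-73735\right) \left(- \frac{1}{95000}\right) = \frac{14747}{19000}$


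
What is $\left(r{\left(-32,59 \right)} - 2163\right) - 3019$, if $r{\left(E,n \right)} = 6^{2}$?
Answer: $-5146$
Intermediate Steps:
$r{\left(E,n \right)} = 36$
$\left(r{\left(-32,59 \right)} - 2163\right) - 3019 = \left(36 - 2163\right) - 3019 = -2127 - 3019 = -5146$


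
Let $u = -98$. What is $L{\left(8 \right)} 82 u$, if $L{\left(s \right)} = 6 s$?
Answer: $-385728$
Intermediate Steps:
$L{\left(8 \right)} 82 u = 6 \cdot 8 \cdot 82 \left(-98\right) = 48 \cdot 82 \left(-98\right) = 3936 \left(-98\right) = -385728$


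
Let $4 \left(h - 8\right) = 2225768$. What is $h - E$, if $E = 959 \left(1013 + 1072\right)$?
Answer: $-1443065$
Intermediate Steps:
$h = 556450$ ($h = 8 + \frac{1}{4} \cdot 2225768 = 8 + 556442 = 556450$)
$E = 1999515$ ($E = 959 \cdot 2085 = 1999515$)
$h - E = 556450 - 1999515 = -1443065$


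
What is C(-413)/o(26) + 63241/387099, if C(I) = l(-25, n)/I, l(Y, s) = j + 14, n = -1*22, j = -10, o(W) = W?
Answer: 5741809/35226009 ≈ 0.16300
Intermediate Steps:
n = -22
l(Y, s) = 4 (l(Y, s) = -10 + 14 = 4)
C(I) = 4/I
C(-413)/o(26) + 63241/387099 = (4/(-413))/26 + 63241/387099 = (4*(-1/413))*(1/26) + 63241*(1/387099) = -4/413*1/26 + 63241/387099 = -2/5369 + 63241/387099 = 5741809/35226009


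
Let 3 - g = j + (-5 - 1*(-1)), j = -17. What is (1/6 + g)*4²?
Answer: 1160/3 ≈ 386.67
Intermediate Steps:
g = 24 (g = 3 - (-17 + (-5 - 1*(-1))) = 3 - (-17 + (-5 + 1)) = 3 - (-17 - 4) = 3 - 1*(-21) = 3 + 21 = 24)
(1/6 + g)*4² = (1/6 + 24)*4² = (⅙ + 24)*16 = (145/6)*16 = 1160/3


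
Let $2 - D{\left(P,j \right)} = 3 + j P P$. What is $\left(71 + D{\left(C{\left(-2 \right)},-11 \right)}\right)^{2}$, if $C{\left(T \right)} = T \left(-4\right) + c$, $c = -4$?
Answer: $60516$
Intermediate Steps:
$C{\left(T \right)} = -4 - 4 T$ ($C{\left(T \right)} = T \left(-4\right) - 4 = - 4 T - 4 = -4 - 4 T$)
$D{\left(P,j \right)} = -1 - j P^{2}$ ($D{\left(P,j \right)} = 2 - \left(3 + j P P\right) = 2 - \left(3 + P j P\right) = 2 - \left(3 + j P^{2}\right) = -1 - j P^{2}$)
$\left(71 + D{\left(C{\left(-2 \right)},-11 \right)}\right)^{2} = \left(71 - \left(1 - 11 \left(-4 - -8\right)^{2}\right)\right)^{2} = \left(71 - \left(1 - 11 \left(-4 + 8\right)^{2}\right)\right)^{2} = \left(71 - \left(1 - 11 \cdot 4^{2}\right)\right)^{2} = \left(71 - \left(1 - 176\right)\right)^{2} = \left(71 + \left(-1 + 176\right)\right)^{2} = \left(71 + 175\right)^{2} = 246^{2} = 60516$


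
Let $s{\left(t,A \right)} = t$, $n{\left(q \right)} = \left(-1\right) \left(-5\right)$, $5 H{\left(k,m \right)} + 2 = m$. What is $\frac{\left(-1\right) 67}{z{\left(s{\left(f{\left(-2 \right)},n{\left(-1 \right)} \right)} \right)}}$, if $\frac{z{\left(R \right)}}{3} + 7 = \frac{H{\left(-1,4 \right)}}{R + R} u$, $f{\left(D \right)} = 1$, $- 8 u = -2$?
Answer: $\frac{1340}{417} \approx 3.2134$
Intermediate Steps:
$u = \frac{1}{4}$ ($u = \left(- \frac{1}{8}\right) \left(-2\right) = \frac{1}{4} \approx 0.25$)
$H{\left(k,m \right)} = - \frac{2}{5} + \frac{m}{5}$
$n{\left(q \right)} = 5$
$z{\left(R \right)} = -21 + \frac{3}{20 R}$ ($z{\left(R \right)} = -21 + 3 \frac{- \frac{2}{5} + \frac{1}{5} \cdot 4}{R + R} \frac{1}{4} = -21 + 3 \frac{- \frac{2}{5} + \frac{4}{5}}{2 R} \frac{1}{4} = -21 + 3 \frac{2 \frac{1}{2 R}}{5} \cdot \frac{1}{4} = -21 + 3 \frac{1}{5 R} \frac{1}{4} = -21 + 3 \frac{1}{20 R} = -21 + \frac{3}{20 R}$)
$\frac{\left(-1\right) 67}{z{\left(s{\left(f{\left(-2 \right)},n{\left(-1 \right)} \right)} \right)}} = \frac{\left(-1\right) 67}{-21 + \frac{3}{20 \cdot 1}} = - \frac{67}{-21 + \frac{3}{20} \cdot 1} = - \frac{67}{-21 + \frac{3}{20}} = - \frac{67}{- \frac{417}{20}} = \left(-67\right) \left(- \frac{20}{417}\right) = \frac{1340}{417}$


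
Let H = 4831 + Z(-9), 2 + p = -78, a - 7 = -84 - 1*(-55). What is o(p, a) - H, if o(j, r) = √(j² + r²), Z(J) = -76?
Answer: -4755 + 2*√1721 ≈ -4672.0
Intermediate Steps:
a = -22 (a = 7 + (-84 - 1*(-55)) = 7 + (-84 + 55) = 7 - 29 = -22)
p = -80 (p = -2 - 78 = -80)
H = 4755 (H = 4831 - 76 = 4755)
o(p, a) - H = √((-80)² + (-22)²) - 1*4755 = √(6400 + 484) - 4755 = √6884 - 4755 = 2*√1721 - 4755 = -4755 + 2*√1721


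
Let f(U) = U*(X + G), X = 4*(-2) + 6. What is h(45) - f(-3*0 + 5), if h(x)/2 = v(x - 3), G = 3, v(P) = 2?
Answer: -1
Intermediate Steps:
X = -2 (X = -8 + 6 = -2)
f(U) = U (f(U) = U*(-2 + 3) = U*1 = U)
h(x) = 4 (h(x) = 2*2 = 4)
h(45) - f(-3*0 + 5) = 4 - (-3*0 + 5) = 4 - (0 + 5) = 4 - 1*5 = 4 - 5 = -1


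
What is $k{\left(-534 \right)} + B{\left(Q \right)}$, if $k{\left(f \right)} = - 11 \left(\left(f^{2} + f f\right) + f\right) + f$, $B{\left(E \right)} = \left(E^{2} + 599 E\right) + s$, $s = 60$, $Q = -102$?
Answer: $-6318726$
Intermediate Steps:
$B{\left(E \right)} = 60 + E^{2} + 599 E$ ($B{\left(E \right)} = \left(E^{2} + 599 E\right) + 60 = 60 + E^{2} + 599 E$)
$k{\left(f \right)} = - 22 f^{2} - 10 f$ ($k{\left(f \right)} = - 11 \left(\left(f^{2} + f^{2}\right) + f\right) + f = - 11 \left(2 f^{2} + f\right) + f = - 11 \left(f + 2 f^{2}\right) + f = \left(- 22 f^{2} - 11 f\right) + f = - 22 f^{2} - 10 f$)
$k{\left(-534 \right)} + B{\left(Q \right)} = \left(-2\right) \left(-534\right) \left(5 + 11 \left(-534\right)\right) + \left(60 + \left(-102\right)^{2} + 599 \left(-102\right)\right) = \left(-2\right) \left(-534\right) \left(5 - 5874\right) + \left(60 + 10404 - 61098\right) = \left(-2\right) \left(-534\right) \left(-5869\right) - 50634 = -6268092 - 50634 = -6318726$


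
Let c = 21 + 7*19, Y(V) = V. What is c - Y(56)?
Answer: 98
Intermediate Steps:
c = 154 (c = 21 + 133 = 154)
c - Y(56) = 154 - 1*56 = 154 - 56 = 98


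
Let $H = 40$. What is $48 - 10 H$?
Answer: $-352$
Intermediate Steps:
$48 - 10 H = 48 - 400 = -352$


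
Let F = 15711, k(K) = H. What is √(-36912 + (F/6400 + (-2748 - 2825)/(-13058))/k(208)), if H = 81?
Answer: 29*I*√969905658129689/4700880 ≈ 192.12*I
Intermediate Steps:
k(K) = 81
√(-36912 + (F/6400 + (-2748 - 2825)/(-13058))/k(208)) = √(-36912 + (15711/6400 + (-2748 - 2825)/(-13058))/81) = √(-36912 + (15711*(1/6400) - 5573*(-1/13058))*(1/81)) = √(-36912 + (15711/6400 + 5573/13058)*(1/81)) = √(-36912 + (120410719/41785600)*(1/81)) = √(-36912 + 120410719/3384633600) = √(-124933475032481/3384633600) = 29*I*√969905658129689/4700880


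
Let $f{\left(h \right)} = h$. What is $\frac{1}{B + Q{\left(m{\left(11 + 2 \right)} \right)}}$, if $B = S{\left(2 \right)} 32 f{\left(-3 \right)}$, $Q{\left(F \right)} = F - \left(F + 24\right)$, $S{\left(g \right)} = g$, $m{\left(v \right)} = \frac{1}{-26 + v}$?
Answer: $- \frac{1}{216} \approx -0.0046296$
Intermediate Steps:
$Q{\left(F \right)} = -24$ ($Q{\left(F \right)} = F - \left(24 + F\right) = -24$)
$B = -192$ ($B = 2 \cdot 32 \left(-3\right) = 64 \left(-3\right) = -192$)
$\frac{1}{B + Q{\left(m{\left(11 + 2 \right)} \right)}} = \frac{1}{-192 - 24} = \frac{1}{-216} = - \frac{1}{216}$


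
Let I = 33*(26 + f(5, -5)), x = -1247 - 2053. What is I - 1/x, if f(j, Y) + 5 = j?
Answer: 2831401/3300 ≈ 858.00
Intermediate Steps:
x = -3300
f(j, Y) = -5 + j
I = 858 (I = 33*(26 + (-5 + 5)) = 33*(26 + 0) = 33*26 = 858)
I - 1/x = 858 - 1/(-3300) = 858 - 1*(-1/3300) = 858 + 1/3300 = 2831401/3300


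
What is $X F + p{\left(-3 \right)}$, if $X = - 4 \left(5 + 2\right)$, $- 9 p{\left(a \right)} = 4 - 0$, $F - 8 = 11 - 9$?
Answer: $- \frac{2524}{9} \approx -280.44$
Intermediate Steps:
$F = 10$ ($F = 8 + \left(11 - 9\right) = 8 + 2 = 10$)
$p{\left(a \right)} = - \frac{4}{9}$ ($p{\left(a \right)} = - \frac{4 - 0}{9} = - \frac{4 + 0}{9} = \left(- \frac{1}{9}\right) 4 = - \frac{4}{9}$)
$X = -28$ ($X = \left(-4\right) 7 = -28$)
$X F + p{\left(-3 \right)} = \left(-28\right) 10 - \frac{4}{9} = -280 - \frac{4}{9} = - \frac{2524}{9}$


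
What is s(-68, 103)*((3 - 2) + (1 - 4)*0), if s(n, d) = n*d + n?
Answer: -7072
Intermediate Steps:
s(n, d) = n + d*n (s(n, d) = d*n + n = n + d*n)
s(-68, 103)*((3 - 2) + (1 - 4)*0) = (-68*(1 + 103))*((3 - 2) + (1 - 4)*0) = (-68*104)*(1 - 3*0) = -7072*(1 + 0) = -7072*1 = -7072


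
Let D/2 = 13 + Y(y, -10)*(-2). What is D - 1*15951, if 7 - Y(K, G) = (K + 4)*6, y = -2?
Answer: -15905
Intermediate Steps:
Y(K, G) = -17 - 6*K (Y(K, G) = 7 - (K + 4)*6 = 7 - (4 + K)*6 = 7 - (24 + 6*K) = 7 + (-24 - 6*K) = -17 - 6*K)
D = 46 (D = 2*(13 + (-17 - 6*(-2))*(-2)) = 2*(13 + (-17 + 12)*(-2)) = 2*(13 - 5*(-2)) = 2*(13 + 10) = 2*23 = 46)
D - 1*15951 = 46 - 1*15951 = 46 - 15951 = -15905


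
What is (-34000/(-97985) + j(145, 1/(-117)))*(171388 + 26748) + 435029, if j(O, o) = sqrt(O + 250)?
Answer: 9872588113/19597 + 198136*sqrt(395) ≈ 4.4417e+6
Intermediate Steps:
j(O, o) = sqrt(250 + O)
(-34000/(-97985) + j(145, 1/(-117)))*(171388 + 26748) + 435029 = (-34000/(-97985) + sqrt(250 + 145))*(171388 + 26748) + 435029 = (-34000*(-1/97985) + sqrt(395))*198136 + 435029 = (6800/19597 + sqrt(395))*198136 + 435029 = (1347324800/19597 + 198136*sqrt(395)) + 435029 = 9872588113/19597 + 198136*sqrt(395)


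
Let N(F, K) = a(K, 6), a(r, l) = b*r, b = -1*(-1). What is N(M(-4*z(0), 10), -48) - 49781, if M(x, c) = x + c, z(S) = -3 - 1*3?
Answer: -49829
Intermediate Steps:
z(S) = -6 (z(S) = -3 - 3 = -6)
b = 1
a(r, l) = r (a(r, l) = 1*r = r)
M(x, c) = c + x
N(F, K) = K
N(M(-4*z(0), 10), -48) - 49781 = -48 - 49781 = -49829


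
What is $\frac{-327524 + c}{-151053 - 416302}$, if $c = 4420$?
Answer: $\frac{323104}{567355} \approx 0.56949$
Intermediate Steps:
$\frac{-327524 + c}{-151053 - 416302} = \frac{-327524 + 4420}{-151053 - 416302} = - \frac{323104}{-567355} = \left(-323104\right) \left(- \frac{1}{567355}\right) = \frac{323104}{567355}$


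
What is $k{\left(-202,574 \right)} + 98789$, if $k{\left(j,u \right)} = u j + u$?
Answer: $-16585$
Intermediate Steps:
$k{\left(j,u \right)} = u + j u$ ($k{\left(j,u \right)} = j u + u = u + j u$)
$k{\left(-202,574 \right)} + 98789 = 574 \left(1 - 202\right) + 98789 = 574 \left(-201\right) + 98789 = -115374 + 98789 = -16585$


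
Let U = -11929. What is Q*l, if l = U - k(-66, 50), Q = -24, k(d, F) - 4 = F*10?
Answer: 298392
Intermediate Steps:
k(d, F) = 4 + 10*F (k(d, F) = 4 + F*10 = 4 + 10*F)
l = -12433 (l = -11929 - (4 + 10*50) = -11929 - (4 + 500) = -11929 - 1*504 = -11929 - 504 = -12433)
Q*l = -24*(-12433) = 298392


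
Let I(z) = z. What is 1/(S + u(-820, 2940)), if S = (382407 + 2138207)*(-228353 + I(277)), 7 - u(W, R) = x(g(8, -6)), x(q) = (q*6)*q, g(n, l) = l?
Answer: -1/574891558873 ≈ -1.7395e-12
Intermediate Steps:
x(q) = 6*q² (x(q) = (6*q)*q = 6*q²)
u(W, R) = -209 (u(W, R) = 7 - 6*(-6)² = 7 - 6*36 = 7 - 1*216 = 7 - 216 = -209)
S = -574891558664 (S = (382407 + 2138207)*(-228353 + 277) = 2520614*(-228076) = -574891558664)
1/(S + u(-820, 2940)) = 1/(-574891558664 - 209) = 1/(-574891558873) = -1/574891558873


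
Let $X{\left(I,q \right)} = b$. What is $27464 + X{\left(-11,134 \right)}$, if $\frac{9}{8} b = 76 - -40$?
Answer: $\frac{248104}{9} \approx 27567.0$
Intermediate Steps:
$b = \frac{928}{9}$ ($b = \frac{8 \left(76 - -40\right)}{9} = \frac{8 \left(76 + 40\right)}{9} = \frac{8}{9} \cdot 116 = \frac{928}{9} \approx 103.11$)
$X{\left(I,q \right)} = \frac{928}{9}$
$27464 + X{\left(-11,134 \right)} = 27464 + \frac{928}{9} = \frac{248104}{9}$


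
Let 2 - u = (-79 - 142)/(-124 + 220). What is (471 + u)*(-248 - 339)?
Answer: -26784223/96 ≈ -2.7900e+5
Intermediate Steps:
u = 413/96 (u = 2 - (-79 - 142)/(-124 + 220) = 2 - (-221)/96 = 2 - 1*(-221/96) = 2 + 221/96 = 413/96 ≈ 4.3021)
(471 + u)*(-248 - 339) = (471 + 413/96)*(-248 - 339) = (45629/96)*(-587) = -26784223/96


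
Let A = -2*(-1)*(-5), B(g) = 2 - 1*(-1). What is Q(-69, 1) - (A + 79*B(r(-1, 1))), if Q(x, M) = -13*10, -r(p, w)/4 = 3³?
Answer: -357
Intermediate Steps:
r(p, w) = -108 (r(p, w) = -4*3³ = -4*27 = -108)
B(g) = 3 (B(g) = 2 + 1 = 3)
Q(x, M) = -130
A = -10 (A = 2*(-5) = -10)
Q(-69, 1) - (A + 79*B(r(-1, 1))) = -130 - (-10 + 79*3) = -130 - (-10 + 237) = -130 - 1*227 = -130 - 227 = -357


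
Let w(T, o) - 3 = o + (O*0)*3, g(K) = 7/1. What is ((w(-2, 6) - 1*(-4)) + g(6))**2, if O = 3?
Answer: 400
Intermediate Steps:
g(K) = 7 (g(K) = 7*1 = 7)
w(T, o) = 3 + o (w(T, o) = 3 + (o + (3*0)*3) = 3 + (o + 0*3) = 3 + (o + 0) = 3 + o)
((w(-2, 6) - 1*(-4)) + g(6))**2 = (((3 + 6) - 1*(-4)) + 7)**2 = ((9 + 4) + 7)**2 = (13 + 7)**2 = 20**2 = 400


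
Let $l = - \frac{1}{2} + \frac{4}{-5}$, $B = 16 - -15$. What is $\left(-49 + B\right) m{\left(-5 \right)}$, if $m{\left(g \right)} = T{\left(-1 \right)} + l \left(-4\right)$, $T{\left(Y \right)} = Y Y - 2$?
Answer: $- \frac{378}{5} \approx -75.6$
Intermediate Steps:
$T{\left(Y \right)} = -2 + Y^{2}$ ($T{\left(Y \right)} = Y^{2} - 2 = -2 + Y^{2}$)
$B = 31$ ($B = 16 + 15 = 31$)
$l = - \frac{13}{10}$ ($l = \left(-1\right) \frac{1}{2} + 4 \left(- \frac{1}{5}\right) = - \frac{1}{2} - \frac{4}{5} = - \frac{13}{10} \approx -1.3$)
$m{\left(g \right)} = \frac{21}{5}$ ($m{\left(g \right)} = \left(-2 + \left(-1\right)^{2}\right) - - \frac{26}{5} = \left(-2 + 1\right) + \frac{26}{5} = -1 + \frac{26}{5} = \frac{21}{5}$)
$\left(-49 + B\right) m{\left(-5 \right)} = \left(-49 + 31\right) \frac{21}{5} = \left(-18\right) \frac{21}{5} = - \frac{378}{5}$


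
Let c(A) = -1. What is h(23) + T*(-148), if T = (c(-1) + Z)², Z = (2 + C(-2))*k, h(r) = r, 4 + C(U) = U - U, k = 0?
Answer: -125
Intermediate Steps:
C(U) = -4 (C(U) = -4 + (U - U) = -4 + 0 = -4)
Z = 0 (Z = (2 - 4)*0 = -2*0 = 0)
T = 1 (T = (-1 + 0)² = (-1)² = 1)
h(23) + T*(-148) = 23 + 1*(-148) = 23 - 148 = -125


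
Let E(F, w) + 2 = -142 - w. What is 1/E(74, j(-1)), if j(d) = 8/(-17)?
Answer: -17/2440 ≈ -0.0069672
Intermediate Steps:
j(d) = -8/17 (j(d) = 8*(-1/17) = -8/17)
E(F, w) = -144 - w (E(F, w) = -2 + (-142 - w) = -144 - w)
1/E(74, j(-1)) = 1/(-144 - 1*(-8/17)) = 1/(-144 + 8/17) = 1/(-2440/17) = -17/2440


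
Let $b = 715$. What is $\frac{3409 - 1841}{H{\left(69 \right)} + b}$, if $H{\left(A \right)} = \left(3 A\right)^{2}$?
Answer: $\frac{392}{10891} \approx 0.035993$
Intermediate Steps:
$H{\left(A \right)} = 9 A^{2}$
$\frac{3409 - 1841}{H{\left(69 \right)} + b} = \frac{3409 - 1841}{9 \cdot 69^{2} + 715} = \frac{1568}{9 \cdot 4761 + 715} = \frac{1568}{42849 + 715} = \frac{1568}{43564} = 1568 \cdot \frac{1}{43564} = \frac{392}{10891}$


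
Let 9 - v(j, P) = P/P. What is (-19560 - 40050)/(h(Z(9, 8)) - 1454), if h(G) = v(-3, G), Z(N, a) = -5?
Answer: 9935/241 ≈ 41.224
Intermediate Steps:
v(j, P) = 8 (v(j, P) = 9 - P/P = 9 - 1*1 = 9 - 1 = 8)
h(G) = 8
(-19560 - 40050)/(h(Z(9, 8)) - 1454) = (-19560 - 40050)/(8 - 1454) = -59610/(-1446) = -59610*(-1/1446) = 9935/241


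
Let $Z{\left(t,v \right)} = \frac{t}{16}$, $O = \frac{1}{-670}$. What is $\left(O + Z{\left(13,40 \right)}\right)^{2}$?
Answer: $\frac{18896409}{28729600} \approx 0.65773$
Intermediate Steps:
$O = - \frac{1}{670} \approx -0.0014925$
$Z{\left(t,v \right)} = \frac{t}{16}$ ($Z{\left(t,v \right)} = t \frac{1}{16} = \frac{t}{16}$)
$\left(O + Z{\left(13,40 \right)}\right)^{2} = \left(- \frac{1}{670} + \frac{1}{16} \cdot 13\right)^{2} = \left(- \frac{1}{670} + \frac{13}{16}\right)^{2} = \left(\frac{4347}{5360}\right)^{2} = \frac{18896409}{28729600}$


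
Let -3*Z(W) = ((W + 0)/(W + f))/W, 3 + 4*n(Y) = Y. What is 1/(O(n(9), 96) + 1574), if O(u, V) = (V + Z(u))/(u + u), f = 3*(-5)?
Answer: 243/390260 ≈ 0.00062266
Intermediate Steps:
f = -15
n(Y) = -3/4 + Y/4
Z(W) = -1/(3*(-15 + W)) (Z(W) = -(W + 0)/(W - 15)/(3*W) = -W/(-15 + W)/(3*W) = -1/(3*(-15 + W)))
O(u, V) = (V - 1/(-45 + 3*u))/(2*u) (O(u, V) = (V - 1/(-45 + 3*u))/(u + u) = (V - 1/(-45 + 3*u))/((2*u)) = (V - 1/(-45 + 3*u))*(1/(2*u)) = (V - 1/(-45 + 3*u))/(2*u))
1/(O(n(9), 96) + 1574) = 1/((-1 + 3*96*(-15 + (-3/4 + (1/4)*9)))/(6*(-3/4 + (1/4)*9)*(-15 + (-3/4 + (1/4)*9))) + 1574) = 1/((-1 + 3*96*(-15 + (-3/4 + 9/4)))/(6*(-3/4 + 9/4)*(-15 + (-3/4 + 9/4))) + 1574) = 1/((-1 + 3*96*(-15 + 3/2))/(6*(3/2)*(-15 + 3/2)) + 1574) = 1/((1/6)*(2/3)*(-1 + 3*96*(-27/2))/(-27/2) + 1574) = 1/((1/6)*(2/3)*(-2/27)*(-1 - 3888) + 1574) = 1/((1/6)*(2/3)*(-2/27)*(-3889) + 1574) = 1/(7778/243 + 1574) = 1/(390260/243) = 243/390260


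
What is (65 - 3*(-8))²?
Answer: 7921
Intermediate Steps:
(65 - 3*(-8))² = (65 + 24)² = 89² = 7921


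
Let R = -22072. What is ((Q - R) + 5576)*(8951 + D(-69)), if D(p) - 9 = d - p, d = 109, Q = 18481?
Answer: 421526802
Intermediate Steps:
D(p) = 118 - p (D(p) = 9 + (109 - p) = 118 - p)
((Q - R) + 5576)*(8951 + D(-69)) = ((18481 - 1*(-22072)) + 5576)*(8951 + (118 - 1*(-69))) = ((18481 + 22072) + 5576)*(8951 + (118 + 69)) = (40553 + 5576)*(8951 + 187) = 46129*9138 = 421526802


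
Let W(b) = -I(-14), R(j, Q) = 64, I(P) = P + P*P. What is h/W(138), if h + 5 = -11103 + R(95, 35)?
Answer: 5522/91 ≈ 60.681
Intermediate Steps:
I(P) = P + P**2
h = -11044 (h = -5 + (-11103 + 64) = -5 - 11039 = -11044)
W(b) = -182 (W(b) = -(-14)*(1 - 14) = -(-14)*(-13) = -1*182 = -182)
h/W(138) = -11044/(-182) = -11044*(-1/182) = 5522/91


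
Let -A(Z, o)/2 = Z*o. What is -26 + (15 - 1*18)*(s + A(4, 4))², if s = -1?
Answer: -3293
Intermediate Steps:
A(Z, o) = -2*Z*o
-26 + (15 - 1*18)*(s + A(4, 4))² = -26 + (15 - 1*18)*(-1 - 2*4*4)² = -26 + (15 - 18)*(-1 - 32)² = -26 - 3*(-33)² = -26 - 3*1089 = -26 - 3267 = -3293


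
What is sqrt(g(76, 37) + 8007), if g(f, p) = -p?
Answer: sqrt(7970) ≈ 89.275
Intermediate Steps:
sqrt(g(76, 37) + 8007) = sqrt(-1*37 + 8007) = sqrt(-37 + 8007) = sqrt(7970)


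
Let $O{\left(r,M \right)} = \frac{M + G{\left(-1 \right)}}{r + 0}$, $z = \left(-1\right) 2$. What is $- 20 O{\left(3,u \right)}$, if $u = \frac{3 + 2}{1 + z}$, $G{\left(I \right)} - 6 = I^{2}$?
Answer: $- \frac{40}{3} \approx -13.333$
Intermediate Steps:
$z = -2$
$G{\left(I \right)} = 6 + I^{2}$
$u = -5$ ($u = \frac{3 + 2}{1 - 2} = \frac{5}{-1} = 5 \left(-1\right) = -5$)
$O{\left(r,M \right)} = \frac{7 + M}{r}$ ($O{\left(r,M \right)} = \frac{M + \left(6 + \left(-1\right)^{2}\right)}{r + 0} = \frac{M + \left(6 + 1\right)}{r} = \frac{M + 7}{r} = \frac{7 + M}{r}$)
$- 20 O{\left(3,u \right)} = - 20 \frac{7 - 5}{3} = - 20 \cdot \frac{1}{3} \cdot 2 = \left(-20\right) \frac{2}{3} = - \frac{40}{3}$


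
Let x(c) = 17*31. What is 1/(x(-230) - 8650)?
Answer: -1/8123 ≈ -0.00012311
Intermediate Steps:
x(c) = 527
1/(x(-230) - 8650) = 1/(527 - 8650) = 1/(-8123) = -1/8123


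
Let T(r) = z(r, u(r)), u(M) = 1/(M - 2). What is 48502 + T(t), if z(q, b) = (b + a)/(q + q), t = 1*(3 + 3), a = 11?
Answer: 776047/16 ≈ 48503.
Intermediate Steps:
t = 6 (t = 1*6 = 6)
u(M) = 1/(-2 + M)
z(q, b) = (11 + b)/(2*q) (z(q, b) = (b + 11)/(q + q) = (11 + b)/((2*q)) = (11 + b)*(1/(2*q)) = (11 + b)/(2*q))
T(r) = (11 + 1/(-2 + r))/(2*r)
48502 + T(t) = 48502 + (½)*(-21 + 11*6)/(6*(-2 + 6)) = 48502 + (½)*(⅙)*(-21 + 66)/4 = 48502 + (½)*(⅙)*(¼)*45 = 48502 + 15/16 = 776047/16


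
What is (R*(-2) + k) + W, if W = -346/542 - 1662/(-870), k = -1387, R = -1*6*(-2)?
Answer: -55395263/39295 ≈ -1409.7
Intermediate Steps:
R = 12 (R = -6*(-2) = 12)
W = 49982/39295 (W = -346*1/542 - 1662*(-1/870) = -173/271 + 277/145 = 49982/39295 ≈ 1.2720)
(R*(-2) + k) + W = (12*(-2) - 1387) + 49982/39295 = (-24 - 1387) + 49982/39295 = -1411 + 49982/39295 = -55395263/39295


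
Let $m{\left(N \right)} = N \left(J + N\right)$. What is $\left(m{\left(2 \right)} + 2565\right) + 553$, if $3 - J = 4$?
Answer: $3120$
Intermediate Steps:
$J = -1$ ($J = 3 - 4 = -1$)
$m{\left(N \right)} = N \left(-1 + N\right)$
$\left(m{\left(2 \right)} + 2565\right) + 553 = \left(2 \left(-1 + 2\right) + 2565\right) + 553 = \left(2 \cdot 1 + 2565\right) + 553 = \left(2 + 2565\right) + 553 = 2567 + 553 = 3120$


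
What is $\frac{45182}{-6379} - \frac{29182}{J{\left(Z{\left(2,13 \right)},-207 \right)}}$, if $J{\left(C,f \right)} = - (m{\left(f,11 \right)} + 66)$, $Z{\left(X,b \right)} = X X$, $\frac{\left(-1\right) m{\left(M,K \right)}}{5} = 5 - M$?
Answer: $- \frac{115531443}{3170363} \approx -36.441$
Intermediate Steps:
$m{\left(M,K \right)} = -25 + 5 M$ ($m{\left(M,K \right)} = - 5 \left(5 - M\right) = -25 + 5 M$)
$Z{\left(X,b \right)} = X^{2}$
$J{\left(C,f \right)} = -41 - 5 f$ ($J{\left(C,f \right)} = - (\left(-25 + 5 f\right) + 66) = - (41 + 5 f) = -41 - 5 f$)
$\frac{45182}{-6379} - \frac{29182}{J{\left(Z{\left(2,13 \right)},-207 \right)}} = \frac{45182}{-6379} - \frac{29182}{-41 - -1035} = 45182 \left(- \frac{1}{6379}\right) - \frac{29182}{-41 + 1035} = - \frac{45182}{6379} - \frac{29182}{994} = - \frac{45182}{6379} - \frac{14591}{497} = - \frac{115531443}{3170363}$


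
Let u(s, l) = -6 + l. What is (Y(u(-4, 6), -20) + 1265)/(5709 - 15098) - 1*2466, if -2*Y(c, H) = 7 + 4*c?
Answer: -46309071/18778 ≈ -2466.1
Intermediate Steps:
Y(c, H) = -7/2 - 2*c (Y(c, H) = -(7 + 4*c)/2 = -7/2 - 2*c)
(Y(u(-4, 6), -20) + 1265)/(5709 - 15098) - 1*2466 = ((-7/2 - 2*(-6 + 6)) + 1265)/(5709 - 15098) - 1*2466 = ((-7/2 - 2*0) + 1265)/(-9389) - 2466 = ((-7/2 + 0) + 1265)*(-1/9389) - 2466 = (-7/2 + 1265)*(-1/9389) - 2466 = (2523/2)*(-1/9389) - 2466 = -2523/18778 - 2466 = -46309071/18778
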